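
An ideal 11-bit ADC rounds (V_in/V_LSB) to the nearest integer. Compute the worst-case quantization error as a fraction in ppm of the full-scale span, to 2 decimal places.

244.14 ppm

Rounding → worst-case error = ½ LSB = V_FS/2^12, so 1e+06/4096 = 244.141 ppm of full scale.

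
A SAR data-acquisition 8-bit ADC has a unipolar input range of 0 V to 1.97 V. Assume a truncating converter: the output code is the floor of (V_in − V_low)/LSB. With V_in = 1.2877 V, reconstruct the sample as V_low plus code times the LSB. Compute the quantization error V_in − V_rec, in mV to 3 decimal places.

Step size: 1.97 V ÷ 2^8 = 7.695 mV.
(V_in − V_low)/LSB = (1.2877 − 0)/0.00769531 = 167.3356 → code 167 (floor).
Reconstructed: 1.2851172 V.
V_in − V_rec = 0.00258281 V = 2.583 mV.

2.583 mV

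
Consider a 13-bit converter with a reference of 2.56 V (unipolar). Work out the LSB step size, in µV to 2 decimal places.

312.50 µV

Full-scale span = 2.56 V.
LSB = 2.56 / 2^13 = 2.56 / 8192 = 0.0003125 V = 312.50 µV.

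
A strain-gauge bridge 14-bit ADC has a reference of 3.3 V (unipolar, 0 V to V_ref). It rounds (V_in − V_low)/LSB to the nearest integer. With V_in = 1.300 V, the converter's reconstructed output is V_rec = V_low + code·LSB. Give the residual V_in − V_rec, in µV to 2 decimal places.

LSB = 3.3/2^14 = 201.42 µV.
Scaled input = 6454.3030 LSBs, so code = 6454.
Code 6454 maps back to 0 + 6454×0.000201416 V = 1.299939 V.
Difference: 6.10352e-05 V → 61.04 µV.

61.04 µV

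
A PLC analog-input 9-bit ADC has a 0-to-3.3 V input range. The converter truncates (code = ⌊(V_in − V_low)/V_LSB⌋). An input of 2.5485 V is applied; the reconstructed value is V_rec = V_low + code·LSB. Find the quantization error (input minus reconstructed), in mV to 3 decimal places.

One LSB is 3.3 V / 512 = 6.445 mV.
Scaled input = 395.4036 LSBs, so code = 395.
V_rec = 0 + 395·0.00644531 = 2.5458984 V.
Difference: 0.00260156 V → 2.602 mV.

2.602 mV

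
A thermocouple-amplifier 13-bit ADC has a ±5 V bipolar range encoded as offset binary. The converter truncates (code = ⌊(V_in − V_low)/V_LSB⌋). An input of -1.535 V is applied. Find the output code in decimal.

LSB = 10 V / 8192 = 1.221 mV.
(-1.535 − (−5)) / 0.0012207 = 2838.528 LSBs.
Floor → code 2838.

code 2838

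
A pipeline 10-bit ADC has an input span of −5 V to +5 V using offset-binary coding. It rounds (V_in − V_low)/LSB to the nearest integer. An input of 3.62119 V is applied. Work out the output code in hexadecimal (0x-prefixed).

Full-scale span = 10 V; LSB = 10/2^10 = 9.766 mV.
Input sits at 882.810 steps above V_low.
Round → code 883.
In hexadecimal (0x-prefixed): 0x373.

code 0x373 (decimal 883)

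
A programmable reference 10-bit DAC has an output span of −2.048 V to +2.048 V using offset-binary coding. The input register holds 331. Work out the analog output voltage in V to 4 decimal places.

-0.7240 V

LSB = 4.096 V / 2^10 = 4.000 mV.
V_out = (−2.048) + 331 × 0.004 V = -0.724 V.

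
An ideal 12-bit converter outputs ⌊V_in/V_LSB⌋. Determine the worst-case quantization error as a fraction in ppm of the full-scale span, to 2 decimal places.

244.14 ppm

Truncating → worst-case error = 1 LSB = V_FS/2^12, so 1e+06/4096 = 244.141 ppm of full scale.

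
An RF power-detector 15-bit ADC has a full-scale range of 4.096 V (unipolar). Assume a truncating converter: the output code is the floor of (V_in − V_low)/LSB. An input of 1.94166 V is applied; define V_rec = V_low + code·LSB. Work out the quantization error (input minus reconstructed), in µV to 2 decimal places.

35.00 µV

Step size: 4.096 V ÷ 2^15 = 125.00 µV.
(1.94166 − 0)/0.000125 = 15533.2800; ⌊·⌋ gives code 15533.
V_rec = 0 + 15533·0.000125 = 1.941625 V.
Difference: 3.5e-05 V → 35.00 µV.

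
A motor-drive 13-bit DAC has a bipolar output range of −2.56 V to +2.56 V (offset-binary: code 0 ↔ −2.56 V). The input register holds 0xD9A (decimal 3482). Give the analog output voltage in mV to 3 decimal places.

LSB = 5.12 V / 2^13 = 0.625 mV.
Code 0xD9A = 3482 decimal.
V_out = (−2.56) + 3482 × 0.000625 V = -0.38375 V.
= -383.750 mV.

-383.750 mV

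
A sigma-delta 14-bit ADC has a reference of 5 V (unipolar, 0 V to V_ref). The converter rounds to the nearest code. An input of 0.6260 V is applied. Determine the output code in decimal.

code 2051

With 16384 levels over 5 V, one step is 305.18 µV.
Input sits at 2051.277 steps above V_low.
round(2051.277) = 2051.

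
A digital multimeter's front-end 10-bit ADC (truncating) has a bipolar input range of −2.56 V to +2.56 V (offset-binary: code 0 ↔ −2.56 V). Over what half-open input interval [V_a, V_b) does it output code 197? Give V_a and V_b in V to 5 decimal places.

[-1.57500 V, -1.57000 V)

LSB = 5.12/2^10 = 5.000 mV.
V_a = V_low + 197·LSB = -1.575 V; V_b = V_low + 198·LSB = -1.57 V.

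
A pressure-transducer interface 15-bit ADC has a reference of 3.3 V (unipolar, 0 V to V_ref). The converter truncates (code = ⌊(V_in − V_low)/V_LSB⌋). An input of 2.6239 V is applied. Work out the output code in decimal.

LSB = 3.3 V / 32768 = 100.71 µV.
Input sits at 26054.532 steps above V_low.
So the output code is 26054.

code 26054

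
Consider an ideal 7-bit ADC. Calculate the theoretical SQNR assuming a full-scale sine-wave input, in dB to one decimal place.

43.9 dB

SNR ≈ 6.02·N + 1.76 dB = 6.02·7 + 1.76 = 43.90 dB.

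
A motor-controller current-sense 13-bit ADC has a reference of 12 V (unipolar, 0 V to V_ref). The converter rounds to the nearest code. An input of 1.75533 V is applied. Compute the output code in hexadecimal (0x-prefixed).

LSB = 12 V / 8192 = 1.465 mV.
(V_in − V_low)/LSB = (1.75533 − 0) / 0.00146484 = 1198.305.
Round → code 1198.
In hexadecimal (0x-prefixed): 0x4AE.

code 0x4AE (decimal 1198)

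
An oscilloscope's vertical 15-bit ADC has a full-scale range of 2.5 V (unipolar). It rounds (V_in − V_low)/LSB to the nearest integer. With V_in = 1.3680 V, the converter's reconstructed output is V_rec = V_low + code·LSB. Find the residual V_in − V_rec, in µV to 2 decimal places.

-26.73 µV

Step size: 2.5 V ÷ 2^15 = 76.29 µV.
Scaled input = 17930.6496 LSBs, so code = 17931.
Reconstructed: 1.3680267 V.
Difference: -2.67334e-05 V → -26.73 µV.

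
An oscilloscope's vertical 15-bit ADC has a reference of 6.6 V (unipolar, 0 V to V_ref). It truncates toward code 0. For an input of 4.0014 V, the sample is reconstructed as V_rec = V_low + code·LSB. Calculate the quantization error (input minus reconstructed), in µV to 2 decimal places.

69.43 µV

Step size: 6.6 V ÷ 2^15 = 201.42 µV.
(4.0014 − 0)/0.000201416 = 19866.3447; ⌊·⌋ gives code 19866.
Code 19866 maps back to 0 + 19866×0.000201416 V = 4.0013306 V.
Error = 4.0014 − 4.0013306 = 6.94336e-05 V = 69.43 µV.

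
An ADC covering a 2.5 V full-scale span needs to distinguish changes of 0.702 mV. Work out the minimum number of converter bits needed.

12 bits

Number of steps required ≥ 2.5 V / 0.702 mV = 3561.25.
Need 2^N ≥ 3561.25; 2^11 = 2048, 2^12 = 4096.
Minimum N = 12.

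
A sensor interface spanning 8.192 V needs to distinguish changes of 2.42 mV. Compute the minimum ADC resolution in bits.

12 bits

Number of steps required ≥ 8.192 V / 2.42 mV = 3385.12.
Need 2^N ≥ 3385.12; 2^11 = 2048, 2^12 = 4096.
Minimum N = 12.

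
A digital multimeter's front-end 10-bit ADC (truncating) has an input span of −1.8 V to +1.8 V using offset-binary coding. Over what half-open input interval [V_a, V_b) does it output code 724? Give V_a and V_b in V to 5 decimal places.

[0.74531 V, 0.74883 V)

LSB = 3.6/2^10 = 3.516 mV.
V_a = V_low + 724·LSB = 0.745313 V; V_b = V_low + 725·LSB = 0.748828 V.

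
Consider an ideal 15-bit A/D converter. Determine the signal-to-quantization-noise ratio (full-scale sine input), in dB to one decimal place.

92.1 dB

SNR ≈ 6.02·N + 1.76 dB = 6.02·15 + 1.76 = 92.06 dB.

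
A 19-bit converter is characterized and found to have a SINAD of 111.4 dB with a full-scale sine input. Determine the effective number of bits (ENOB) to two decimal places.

18.21 bits

ENOB = (SINAD − 1.76) / 6.02 = (111.4 − 1.76)/6.02 = 18.213.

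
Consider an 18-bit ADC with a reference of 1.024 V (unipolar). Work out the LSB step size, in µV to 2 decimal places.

3.91 µV

Full-scale span = 1.024 V.
LSB = 1.024 / 2^18 = 1.024 / 262144 = 3.90625e-06 V = 3.91 µV.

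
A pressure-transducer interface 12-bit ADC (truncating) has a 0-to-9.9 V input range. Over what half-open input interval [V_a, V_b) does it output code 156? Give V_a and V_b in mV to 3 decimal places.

LSB = 9.9/2^12 = 2.417 mV.
V_a = V_low + 156·LSB = 0.377051 V; V_b = V_low + 157·LSB = 0.379468 V.

[377.051 mV, 379.468 mV)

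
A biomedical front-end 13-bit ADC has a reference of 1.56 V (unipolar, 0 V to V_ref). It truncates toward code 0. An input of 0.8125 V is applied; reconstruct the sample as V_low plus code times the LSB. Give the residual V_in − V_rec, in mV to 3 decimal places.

One LSB is 1.56 V / 8192 = 190.43 µV.
(V_in − V_low)/LSB = (0.8125 − 0)/0.00019043 = 4266.6667 → code 4266 (floor).
V_rec = 0 + 4266·0.00019043 = 0.81237305 V.
Difference: 0.000126953 V → 0.127 mV.

0.127 mV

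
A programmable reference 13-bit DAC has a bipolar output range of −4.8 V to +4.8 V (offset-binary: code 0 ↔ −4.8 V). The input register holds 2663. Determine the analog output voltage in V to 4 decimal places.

LSB = 9.6 V / 2^13 = 1.172 mV.
V_out = (−4.8) + 2663 × 0.00117187 V = -1.6793 V.

-1.6793 V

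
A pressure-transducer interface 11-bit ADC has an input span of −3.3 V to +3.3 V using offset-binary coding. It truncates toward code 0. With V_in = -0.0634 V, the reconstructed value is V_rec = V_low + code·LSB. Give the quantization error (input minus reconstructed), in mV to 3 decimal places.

1.053 mV

One LSB is 6.6 V / 2048 = 3.223 mV.
(-0.0634 − (−3.3))/0.00322266 = 1004.3268; ⌊·⌋ gives code 1004.
Reconstructed: -0.064453125 V.
Difference: 0.00105313 V → 1.053 mV.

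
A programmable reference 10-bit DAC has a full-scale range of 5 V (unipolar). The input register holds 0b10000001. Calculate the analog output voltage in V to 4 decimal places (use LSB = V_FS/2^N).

LSB = 5 V / 2^10 = 4.883 mV.
Code 0b10000001 = 129 decimal.
V_out = 0 + 129 × 0.00488281 V = 0.629883 V.

0.6299 V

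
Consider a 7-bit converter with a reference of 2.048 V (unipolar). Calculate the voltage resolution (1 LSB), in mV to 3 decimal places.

16.000 mV

Full-scale span = 2.048 V.
LSB = 2.048 / 2^7 = 2.048 / 128 = 0.016 V = 16.000 mV.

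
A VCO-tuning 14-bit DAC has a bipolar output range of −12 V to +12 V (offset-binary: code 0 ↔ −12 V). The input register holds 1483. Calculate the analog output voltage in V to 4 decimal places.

-9.8276 V

LSB = 24 V / 2^14 = 1.465 mV.
V_out = (−12) + 1483 × 0.00146484 V = -9.82764 V.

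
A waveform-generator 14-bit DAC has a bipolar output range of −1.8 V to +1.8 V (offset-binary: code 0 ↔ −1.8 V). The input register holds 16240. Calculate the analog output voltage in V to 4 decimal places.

1.7684 V

LSB = 3.6 V / 2^14 = 219.73 µV.
V_out = (−1.8) + 16240 × 0.000219727 V = 1.76836 V.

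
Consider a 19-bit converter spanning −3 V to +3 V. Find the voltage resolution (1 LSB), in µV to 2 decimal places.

Full-scale span = 6 V.
LSB = 6 / 2^19 = 6 / 524288 = 1.14441e-05 V = 11.44 µV.

11.44 µV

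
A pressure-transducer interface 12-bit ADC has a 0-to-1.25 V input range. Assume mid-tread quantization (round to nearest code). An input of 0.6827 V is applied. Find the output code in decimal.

With 4096 levels over 1.25 V, one step is 305.18 µV.
(0.6827 − 0) / 0.000305176 = 2237.071 LSBs.
round(2237.071) = 2237.

code 2237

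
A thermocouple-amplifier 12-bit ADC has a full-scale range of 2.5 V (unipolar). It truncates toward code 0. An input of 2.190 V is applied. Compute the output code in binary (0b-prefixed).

code 0b111000000100 (decimal 3588)

LSB = 2.5 V / 4096 = 0.610 mV.
Input sits at 3588.096 steps above V_low.
⌊·⌋(3588.096) = 3588.
In binary (0b-prefixed): 0b111000000100.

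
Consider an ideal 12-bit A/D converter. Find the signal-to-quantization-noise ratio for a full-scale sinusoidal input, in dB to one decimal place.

74.0 dB

SNR ≈ 6.02·N + 1.76 dB = 6.02·12 + 1.76 = 74.00 dB.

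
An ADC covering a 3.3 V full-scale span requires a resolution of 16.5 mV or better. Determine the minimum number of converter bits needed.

8 bits

Number of steps required ≥ 3.3 V / 16.5 mV = 200.00.
Need 2^N ≥ 200.00; 2^7 = 128, 2^8 = 256.
Minimum N = 8.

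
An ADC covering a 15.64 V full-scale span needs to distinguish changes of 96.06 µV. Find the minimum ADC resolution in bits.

18 bits

Number of steps required ≥ 15.64 V / 96.06 µV = 162814.91.
Need 2^N ≥ 162814.91; 2^17 = 131072, 2^18 = 262144.
Minimum N = 18.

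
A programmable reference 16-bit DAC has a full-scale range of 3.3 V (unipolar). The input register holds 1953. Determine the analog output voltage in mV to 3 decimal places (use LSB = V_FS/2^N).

98.341 mV

LSB = 3.3 V / 2^16 = 50.35 µV.
V_out = 0 + 1953 × 5.0354e-05 V = 0.0983414 V.
= 98.341 mV.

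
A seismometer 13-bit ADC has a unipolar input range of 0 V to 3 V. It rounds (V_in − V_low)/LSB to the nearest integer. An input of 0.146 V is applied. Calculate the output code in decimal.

code 399

LSB = 3 V / 8192 = 366.21 µV.
Input sits at 398.677 steps above V_low.
Round → code 399.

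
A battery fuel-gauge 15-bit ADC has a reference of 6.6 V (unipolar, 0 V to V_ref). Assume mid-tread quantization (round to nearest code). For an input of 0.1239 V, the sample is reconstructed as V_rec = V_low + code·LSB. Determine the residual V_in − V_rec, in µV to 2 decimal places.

Step size: 6.6 V ÷ 2^15 = 201.42 µV.
(0.1239 − 0)/0.000201416 = 615.1447; round gives code 615.
V_rec = 0 + 615·0.000201416 = 0.12387085 V.
Difference: 2.91504e-05 V → 29.15 µV.

29.15 µV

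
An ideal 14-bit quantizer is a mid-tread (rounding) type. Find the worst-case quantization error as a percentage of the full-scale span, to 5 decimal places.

0.00305 %

Rounding → worst-case error = ½ LSB = V_FS/2^15, so 100/32768 = 0.00305176 % of full scale.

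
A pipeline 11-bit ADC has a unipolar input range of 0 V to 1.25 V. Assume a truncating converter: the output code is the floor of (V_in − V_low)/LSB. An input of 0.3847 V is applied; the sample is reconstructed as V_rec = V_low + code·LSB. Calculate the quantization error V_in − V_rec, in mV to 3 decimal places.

0.179 mV

LSB = 1.25/2^11 = 0.610 mV.
(V_in − V_low)/LSB = (0.3847 − 0)/0.000610352 = 630.2925 → code 630 (floor).
V_rec = 0 + 630·0.000610352 = 0.38452148 V.
V_in − V_rec = 0.000178516 V = 0.179 mV.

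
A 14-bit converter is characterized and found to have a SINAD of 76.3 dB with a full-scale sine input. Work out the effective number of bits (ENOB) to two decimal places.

12.38 bits

ENOB = (SINAD − 1.76) / 6.02 = (76.3 − 1.76)/6.02 = 12.382.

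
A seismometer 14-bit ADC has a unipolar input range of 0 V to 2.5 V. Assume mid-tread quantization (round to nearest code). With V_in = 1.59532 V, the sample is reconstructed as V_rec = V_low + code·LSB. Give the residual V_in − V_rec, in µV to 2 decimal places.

13.60 µV

Step size: 2.5 V ÷ 2^14 = 152.59 µV.
Scaled input = 10455.0892 LSBs, so code = 10455.
Code 10455 maps back to 0 + 10455×0.000152588 V = 1.5953064 V.
V_in − V_rec = 1.36035e-05 V = 13.60 µV.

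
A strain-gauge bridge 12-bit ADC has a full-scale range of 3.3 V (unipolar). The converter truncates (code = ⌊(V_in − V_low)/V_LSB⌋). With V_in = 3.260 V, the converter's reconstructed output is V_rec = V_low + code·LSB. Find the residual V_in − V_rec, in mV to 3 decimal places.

0.283 mV

One LSB is 3.3 V / 4096 = 0.806 mV.
Scaled input = 4046.3515 LSBs, so code = 4046.
V_rec = 0 + 4046·0.000805664 = 3.2597168 V.
Difference: 0.000283203 V → 0.283 mV.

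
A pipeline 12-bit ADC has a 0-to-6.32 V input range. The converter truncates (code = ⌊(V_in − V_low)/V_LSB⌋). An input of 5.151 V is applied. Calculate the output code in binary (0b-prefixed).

LSB = 6.32 V / 4096 = 1.543 mV.
(5.151 − 0) / 0.00154297 = 3338.370 LSBs.
⌊·⌋(3338.370) = 3338.
In binary (0b-prefixed): 0b110100001010.

code 0b110100001010 (decimal 3338)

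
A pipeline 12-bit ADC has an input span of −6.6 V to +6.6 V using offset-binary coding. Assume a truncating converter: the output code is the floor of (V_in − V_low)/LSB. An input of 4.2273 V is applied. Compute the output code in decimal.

With 4096 levels over 13.2 V, one step is 3.223 mV.
Input sits at 3359.744 steps above V_low.
Floor → code 3359.

code 3359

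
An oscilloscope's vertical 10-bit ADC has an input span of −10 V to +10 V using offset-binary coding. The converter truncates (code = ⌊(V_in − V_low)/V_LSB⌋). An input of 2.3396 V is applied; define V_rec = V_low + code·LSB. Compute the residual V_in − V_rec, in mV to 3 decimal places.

15.381 mV

One LSB is 20 V / 1024 = 19.531 mV.
(2.3396 − (−10))/0.0195312 = 631.7875; ⌊·⌋ gives code 631.
Reconstructed: 2.3242188 V.
V_in − V_rec = 0.0153813 V = 15.381 mV.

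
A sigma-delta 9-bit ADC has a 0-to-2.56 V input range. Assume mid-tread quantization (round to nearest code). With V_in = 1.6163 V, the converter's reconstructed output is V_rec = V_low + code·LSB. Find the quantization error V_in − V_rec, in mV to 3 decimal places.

1.300 mV

LSB = 2.56/2^9 = 5.000 mV.
Scaled input = 323.2600 LSBs, so code = 323.
V_rec = 0 + 323·0.005 = 1.615 V.
Difference: 0.0013 V → 1.300 mV.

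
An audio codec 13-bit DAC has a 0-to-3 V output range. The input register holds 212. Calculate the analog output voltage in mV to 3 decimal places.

LSB = 3 V / 2^13 = 366.21 µV.
V_out = 0 + 212 × 0.000366211 V = 0.0776367 V.
= 77.637 mV.

77.637 mV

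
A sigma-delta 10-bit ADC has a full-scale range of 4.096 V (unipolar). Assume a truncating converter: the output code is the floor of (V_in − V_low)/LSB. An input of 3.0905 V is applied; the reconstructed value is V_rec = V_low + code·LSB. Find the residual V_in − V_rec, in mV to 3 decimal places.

Step size: 4.096 V ÷ 2^10 = 4.000 mV.
(V_in − V_low)/LSB = (3.0905 − 0)/0.004 = 772.6250 → code 772 (floor).
V_rec = 0 + 772·0.004 = 3.088 V.
Difference: 0.0025 V → 2.500 mV.

2.500 mV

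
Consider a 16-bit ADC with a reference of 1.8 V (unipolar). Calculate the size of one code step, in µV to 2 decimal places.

Full-scale span = 1.8 V.
LSB = 1.8 / 2^16 = 1.8 / 65536 = 2.74658e-05 V = 27.47 µV.

27.47 µV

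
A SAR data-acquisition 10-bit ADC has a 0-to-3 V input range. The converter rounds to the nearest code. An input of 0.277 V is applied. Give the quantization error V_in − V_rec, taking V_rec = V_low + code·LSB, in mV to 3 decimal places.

Step size: 3 V ÷ 2^10 = 2.930 mV.
(0.277 − 0)/0.00292969 = 94.5493; round gives code 95.
Reconstructed: 0.27832031 V.
Error = 0.277 − 0.27832031 = -0.00132031 V = -1.320 mV.

-1.320 mV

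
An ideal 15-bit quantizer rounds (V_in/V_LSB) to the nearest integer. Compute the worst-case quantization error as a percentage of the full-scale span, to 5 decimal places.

Rounding → worst-case error = ½ LSB = V_FS/2^16, so 100/65536 = 0.00152588 % of full scale.

0.00153 %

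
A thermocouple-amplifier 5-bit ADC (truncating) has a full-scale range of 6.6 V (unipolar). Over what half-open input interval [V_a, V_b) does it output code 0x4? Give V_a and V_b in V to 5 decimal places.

[0.82500 V, 1.03125 V)

LSB = 6.6/2^5 = 206.250 mV.
Code 0x4 = 4 decimal.
V_a = V_low + 4·LSB = 0.825 V; V_b = V_low + 5·LSB = 1.03125 V.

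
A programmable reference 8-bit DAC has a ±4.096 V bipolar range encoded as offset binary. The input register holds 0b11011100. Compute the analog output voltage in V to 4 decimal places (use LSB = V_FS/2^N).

2.9440 V

LSB = 8.192 V / 2^8 = 32.000 mV.
Code 0b11011100 = 220 decimal.
V_out = (−4.096) + 220 × 0.032 V = 2.944 V.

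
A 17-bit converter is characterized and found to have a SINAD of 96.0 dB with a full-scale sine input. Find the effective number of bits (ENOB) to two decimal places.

ENOB = (SINAD − 1.76) / 6.02 = (96.0 − 1.76)/6.02 = 15.654.

15.65 bits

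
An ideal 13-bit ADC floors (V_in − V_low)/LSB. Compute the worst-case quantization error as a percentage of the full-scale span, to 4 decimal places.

0.0122 %

Truncating → worst-case error = 1 LSB = V_FS/2^13, so 100/8192 = 0.012207 % of full scale.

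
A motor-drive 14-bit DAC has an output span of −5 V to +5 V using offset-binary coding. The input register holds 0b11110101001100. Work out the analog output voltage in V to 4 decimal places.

4.5776 V

LSB = 10 V / 2^14 = 0.610 mV.
Code 0b11110101001100 = 15692 decimal.
V_out = (−5) + 15692 × 0.000610352 V = 4.57764 V.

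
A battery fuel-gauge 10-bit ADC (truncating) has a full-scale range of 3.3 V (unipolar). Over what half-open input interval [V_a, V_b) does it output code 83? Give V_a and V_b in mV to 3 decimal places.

[267.480 mV, 270.703 mV)

LSB = 3.3/2^10 = 3.223 mV.
V_a = V_low + 83·LSB = 0.26748 V; V_b = V_low + 84·LSB = 0.270703 V.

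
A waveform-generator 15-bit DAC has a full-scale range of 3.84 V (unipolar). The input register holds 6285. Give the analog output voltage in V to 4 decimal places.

0.7365 V

LSB = 3.84 V / 2^15 = 117.19 µV.
V_out = 0 + 6285 × 0.000117187 V = 0.736523 V.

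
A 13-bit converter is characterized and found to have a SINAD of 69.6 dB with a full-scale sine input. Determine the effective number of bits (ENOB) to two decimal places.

ENOB = (SINAD − 1.76) / 6.02 = (69.6 − 1.76)/6.02 = 11.269.

11.27 bits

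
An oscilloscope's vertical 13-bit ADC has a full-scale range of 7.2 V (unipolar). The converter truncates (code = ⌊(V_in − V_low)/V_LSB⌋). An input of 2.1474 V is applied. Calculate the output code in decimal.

Full-scale span = 7.2 V; LSB = 7.2/2^13 = 0.879 mV.
Input sits at 2443.264 steps above V_low.
⌊·⌋(2443.264) = 2443.

code 2443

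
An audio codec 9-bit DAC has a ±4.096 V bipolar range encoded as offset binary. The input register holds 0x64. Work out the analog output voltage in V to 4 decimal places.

LSB = 8.192 V / 2^9 = 16.000 mV.
Code 0x64 = 100 decimal.
V_out = (−4.096) + 100 × 0.016 V = -2.496 V.

-2.4960 V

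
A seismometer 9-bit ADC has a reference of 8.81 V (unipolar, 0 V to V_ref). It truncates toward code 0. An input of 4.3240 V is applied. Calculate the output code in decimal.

code 251

With 512 levels over 8.81 V, one step is 17.207 mV.
(V_in − V_low)/LSB = (4.3240 − 0) / 0.017207 = 251.293.
⌊·⌋(251.293) = 251.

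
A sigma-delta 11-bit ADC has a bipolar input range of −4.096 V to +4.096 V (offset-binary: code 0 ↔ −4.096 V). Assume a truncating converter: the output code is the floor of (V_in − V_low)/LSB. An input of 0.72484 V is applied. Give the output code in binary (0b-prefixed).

LSB = 8.192 V / 2048 = 4.000 mV.
(V_in − V_low)/LSB = (0.72484 − (−4.096)) / 0.004 = 1205.210.
So the output code is 1205.
In binary (0b-prefixed): 0b10010110101.

code 0b10010110101 (decimal 1205)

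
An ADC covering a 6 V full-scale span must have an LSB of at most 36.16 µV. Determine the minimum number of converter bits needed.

Number of steps required ≥ 6 V / 36.16 µV = 165929.20.
Need 2^N ≥ 165929.20; 2^17 = 131072, 2^18 = 262144.
Minimum N = 18.

18 bits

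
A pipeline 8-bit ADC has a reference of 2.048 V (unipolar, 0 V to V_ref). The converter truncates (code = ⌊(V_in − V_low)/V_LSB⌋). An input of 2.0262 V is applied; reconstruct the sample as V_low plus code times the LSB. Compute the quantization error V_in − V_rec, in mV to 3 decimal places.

2.200 mV

One LSB is 2.048 V / 256 = 8.000 mV.
(V_in − V_low)/LSB = (2.0262 − 0)/0.008 = 253.2750 → code 253 (floor).
Code 253 maps back to 0 + 253×0.008 V = 2.024 V.
V_in − V_rec = 0.0022 V = 2.200 mV.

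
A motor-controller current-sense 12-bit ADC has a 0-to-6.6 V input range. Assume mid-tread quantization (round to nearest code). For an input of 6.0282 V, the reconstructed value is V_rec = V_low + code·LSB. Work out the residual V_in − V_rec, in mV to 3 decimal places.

LSB = 6.6/2^12 = 1.611 mV.
Scaled input = 3741.1375 LSBs, so code = 3741.
Reconstructed: 6.0279785 V.
Difference: 0.000221484 V → 0.221 mV.

0.221 mV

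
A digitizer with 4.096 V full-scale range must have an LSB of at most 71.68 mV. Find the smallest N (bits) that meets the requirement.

6 bits

Number of steps required ≥ 4.096 V / 71.68 mV = 57.14.
Need 2^N ≥ 57.14; 2^5 = 32, 2^6 = 64.
Minimum N = 6.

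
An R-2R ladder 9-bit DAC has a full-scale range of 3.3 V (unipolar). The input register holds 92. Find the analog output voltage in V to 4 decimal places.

0.5930 V

LSB = 3.3 V / 2^9 = 6.445 mV.
V_out = 0 + 92 × 0.00644531 V = 0.592969 V.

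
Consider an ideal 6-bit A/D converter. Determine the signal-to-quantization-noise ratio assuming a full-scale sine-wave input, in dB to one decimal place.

SNR ≈ 6.02·N + 1.76 dB = 6.02·6 + 1.76 = 37.88 dB.

37.9 dB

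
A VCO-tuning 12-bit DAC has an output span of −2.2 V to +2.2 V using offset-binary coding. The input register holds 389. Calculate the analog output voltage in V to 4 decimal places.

-1.7821 V

LSB = 4.4 V / 2^12 = 1.074 mV.
V_out = (−2.2) + 389 × 0.00107422 V = -1.78213 V.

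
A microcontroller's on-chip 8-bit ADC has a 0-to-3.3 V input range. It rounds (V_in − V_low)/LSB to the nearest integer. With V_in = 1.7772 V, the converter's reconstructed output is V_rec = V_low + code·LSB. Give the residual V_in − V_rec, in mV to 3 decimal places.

-1.706 mV

One LSB is 3.3 V / 256 = 12.891 mV.
(V_in − V_low)/LSB = (1.7772 − 0)/0.0128906 = 137.8676 → code 138 (round).
Reconstructed: 1.7789062 V.
Difference: -0.00170625 V → -1.706 mV.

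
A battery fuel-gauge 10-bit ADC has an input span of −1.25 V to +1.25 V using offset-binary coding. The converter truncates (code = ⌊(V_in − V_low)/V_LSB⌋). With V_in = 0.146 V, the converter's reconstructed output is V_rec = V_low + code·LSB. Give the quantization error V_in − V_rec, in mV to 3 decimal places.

One LSB is 2.5 V / 1024 = 2.441 mV.
(V_in − V_low)/LSB = (0.146 − (−1.25))/0.00244141 = 571.8016 → code 571 (floor).
Reconstructed: 0.14404297 V.
Difference: 0.00195703 V → 1.957 mV.

1.957 mV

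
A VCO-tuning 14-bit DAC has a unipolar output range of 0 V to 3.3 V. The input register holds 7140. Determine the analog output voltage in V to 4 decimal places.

1.4381 V

LSB = 3.3 V / 2^14 = 201.42 µV.
V_out = 0 + 7140 × 0.000201416 V = 1.43811 V.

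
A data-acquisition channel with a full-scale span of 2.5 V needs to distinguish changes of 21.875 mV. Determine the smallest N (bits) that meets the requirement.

Number of steps required ≥ 2.5 V / 21.875 mV = 114.29.
Need 2^N ≥ 114.29; 2^6 = 64, 2^7 = 128.
Minimum N = 7.

7 bits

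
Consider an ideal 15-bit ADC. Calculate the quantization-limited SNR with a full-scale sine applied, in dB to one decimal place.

92.1 dB

SNR ≈ 6.02·N + 1.76 dB = 6.02·15 + 1.76 = 92.06 dB.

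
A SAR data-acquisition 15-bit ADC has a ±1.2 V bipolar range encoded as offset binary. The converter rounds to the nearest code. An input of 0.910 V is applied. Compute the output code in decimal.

Full-scale span = 2.4 V; LSB = 2.4/2^15 = 73.24 µV.
(0.910 − (−1.2)) / 7.32422e-05 = 28808.533 LSBs.
Round → code 28809.

code 28809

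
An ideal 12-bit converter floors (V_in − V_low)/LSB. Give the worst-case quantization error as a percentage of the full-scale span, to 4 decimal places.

Truncating → worst-case error = 1 LSB = V_FS/2^12, so 100/4096 = 0.0244141 % of full scale.

0.0244 %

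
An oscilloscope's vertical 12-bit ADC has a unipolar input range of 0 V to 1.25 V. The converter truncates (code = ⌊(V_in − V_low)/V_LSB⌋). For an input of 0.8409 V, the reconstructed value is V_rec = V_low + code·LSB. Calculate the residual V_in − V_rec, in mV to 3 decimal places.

0.141 mV

LSB = 1.25/2^12 = 305.18 µV.
Scaled input = 2755.4611 LSBs, so code = 2755.
Reconstructed: 0.84075928 V.
Difference: 0.000140723 V → 0.141 mV.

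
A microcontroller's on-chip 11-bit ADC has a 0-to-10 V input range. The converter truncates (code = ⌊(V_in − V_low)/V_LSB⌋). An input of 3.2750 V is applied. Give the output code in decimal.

code 670

LSB = 10 V / 2048 = 4.883 mV.
(V_in − V_low)/LSB = (3.2750 − 0) / 0.00488281 = 670.720.
⌊·⌋(670.720) = 670.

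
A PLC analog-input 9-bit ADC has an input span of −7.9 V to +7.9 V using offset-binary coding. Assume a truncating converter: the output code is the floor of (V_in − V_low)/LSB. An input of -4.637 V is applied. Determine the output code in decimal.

With 512 levels over 15.8 V, one step is 30.859 mV.
(V_in − V_low)/LSB = (-4.637 − (−7.9)) / 0.0308594 = 105.738.
So the output code is 105.

code 105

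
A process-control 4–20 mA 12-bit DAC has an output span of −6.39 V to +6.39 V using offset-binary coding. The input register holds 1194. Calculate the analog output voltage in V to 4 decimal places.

-2.6646 V

LSB = 12.78 V / 2^12 = 3.120 mV.
V_out = (−6.39) + 1194 × 0.00312012 V = -2.66458 V.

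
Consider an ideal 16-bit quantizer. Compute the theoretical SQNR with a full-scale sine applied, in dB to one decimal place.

98.1 dB

SNR ≈ 6.02·N + 1.76 dB = 6.02·16 + 1.76 = 98.08 dB.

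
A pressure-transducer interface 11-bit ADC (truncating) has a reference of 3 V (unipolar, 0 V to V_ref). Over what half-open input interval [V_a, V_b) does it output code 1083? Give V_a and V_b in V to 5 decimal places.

[1.58643 V, 1.58789 V)

LSB = 3/2^11 = 1.465 mV.
V_a = V_low + 1083·LSB = 1.58643 V; V_b = V_low + 1084·LSB = 1.58789 V.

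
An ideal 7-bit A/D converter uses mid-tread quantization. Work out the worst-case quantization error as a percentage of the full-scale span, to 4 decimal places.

0.3906 %

Rounding → worst-case error = ½ LSB = V_FS/2^8, so 100/256 = 0.390625 % of full scale.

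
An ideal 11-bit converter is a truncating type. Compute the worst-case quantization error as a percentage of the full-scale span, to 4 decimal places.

0.0488 %

Truncating → worst-case error = 1 LSB = V_FS/2^11, so 100/2048 = 0.0488281 % of full scale.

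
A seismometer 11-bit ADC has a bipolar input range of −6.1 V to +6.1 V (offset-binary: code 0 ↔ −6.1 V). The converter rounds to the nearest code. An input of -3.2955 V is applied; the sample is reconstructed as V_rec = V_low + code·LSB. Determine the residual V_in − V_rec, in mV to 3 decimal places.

-1.262 mV

Step size: 12.2 V ÷ 2^11 = 5.957 mV.
(-3.2955 − (−6.1))/0.00595703 = 470.7882; round gives code 471.
V_rec = (−6.1) + 471·0.00595703 = -3.2942383 V.
Difference: -0.00126172 V → -1.262 mV.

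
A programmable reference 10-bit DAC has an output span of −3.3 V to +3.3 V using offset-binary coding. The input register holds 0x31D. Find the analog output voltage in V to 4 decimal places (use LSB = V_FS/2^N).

LSB = 6.6 V / 2^10 = 6.445 mV.
Code 0x31D = 797 decimal.
V_out = (−3.3) + 797 × 0.00644531 V = 1.83691 V.

1.8369 V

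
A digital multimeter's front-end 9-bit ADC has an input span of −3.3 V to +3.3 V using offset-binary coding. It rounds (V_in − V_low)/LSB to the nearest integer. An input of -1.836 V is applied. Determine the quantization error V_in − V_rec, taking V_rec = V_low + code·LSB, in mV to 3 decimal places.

One LSB is 6.6 V / 512 = 12.891 mV.
Scaled input = 113.5709 LSBs, so code = 114.
V_rec = (−3.3) + 114·0.0128906 = -1.8304688 V.
Difference: -0.00553125 V → -5.531 mV.

-5.531 mV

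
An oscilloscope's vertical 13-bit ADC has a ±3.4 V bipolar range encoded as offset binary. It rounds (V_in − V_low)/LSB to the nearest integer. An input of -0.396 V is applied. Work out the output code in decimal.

code 3619

With 8192 levels over 6.8 V, one step is 0.830 mV.
(V_in − V_low)/LSB = (-0.396 − (−3.4)) / 0.000830078 = 3618.936.
round(3618.936) = 3619.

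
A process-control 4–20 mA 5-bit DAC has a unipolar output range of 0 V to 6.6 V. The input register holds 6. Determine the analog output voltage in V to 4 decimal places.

1.2375 V

LSB = 6.6 V / 2^5 = 206.250 mV.
V_out = 0 + 6 × 0.20625 V = 1.2375 V.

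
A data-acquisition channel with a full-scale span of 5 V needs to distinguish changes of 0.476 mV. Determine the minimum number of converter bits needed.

14 bits

Number of steps required ≥ 5 V / 0.476 mV = 10504.20.
Need 2^N ≥ 10504.20; 2^13 = 8192, 2^14 = 16384.
Minimum N = 14.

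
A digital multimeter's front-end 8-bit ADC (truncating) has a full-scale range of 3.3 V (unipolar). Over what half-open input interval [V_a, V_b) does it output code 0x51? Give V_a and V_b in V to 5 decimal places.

LSB = 3.3/2^8 = 12.891 mV.
Code 0x51 = 81 decimal.
V_a = V_low + 81·LSB = 1.04414 V; V_b = V_low + 82·LSB = 1.05703 V.

[1.04414 V, 1.05703 V)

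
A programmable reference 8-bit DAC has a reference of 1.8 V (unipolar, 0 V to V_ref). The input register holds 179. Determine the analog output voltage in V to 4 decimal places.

1.2586 V

LSB = 1.8 V / 2^8 = 7.031 mV.
V_out = 0 + 179 × 0.00703125 V = 1.25859 V.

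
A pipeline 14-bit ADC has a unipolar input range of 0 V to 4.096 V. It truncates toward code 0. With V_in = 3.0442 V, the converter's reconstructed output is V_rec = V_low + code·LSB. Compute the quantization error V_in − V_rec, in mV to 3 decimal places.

One LSB is 4.096 V / 16384 = 250.00 µV.
(3.0442 − 0)/0.00025 = 12176.8000; ⌊·⌋ gives code 12176.
V_rec = 0 + 12176·0.00025 = 3.044 V.
V_in − V_rec = 0.0002 V = 0.200 mV.

0.200 mV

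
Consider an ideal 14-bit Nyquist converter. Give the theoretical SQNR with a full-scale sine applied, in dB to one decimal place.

86.0 dB

SNR ≈ 6.02·N + 1.76 dB = 6.02·14 + 1.76 = 86.04 dB.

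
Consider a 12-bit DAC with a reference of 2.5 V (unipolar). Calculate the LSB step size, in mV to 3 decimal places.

0.610 mV

Full-scale span = 2.5 V.
LSB = 2.5 / 2^12 = 2.5 / 4096 = 0.000610352 V = 0.610 mV.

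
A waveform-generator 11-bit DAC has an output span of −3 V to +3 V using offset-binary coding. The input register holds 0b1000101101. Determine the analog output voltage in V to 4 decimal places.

-1.3682 V

LSB = 6 V / 2^11 = 2.930 mV.
Code 0b1000101101 = 557 decimal.
V_out = (−3) + 557 × 0.00292969 V = -1.36816 V.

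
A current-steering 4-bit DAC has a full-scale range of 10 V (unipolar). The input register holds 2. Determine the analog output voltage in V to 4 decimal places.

LSB = 10 V / 2^4 = 0.6250 V.
V_out = 0 + 2 × 0.625 V = 1.25 V.

1.2500 V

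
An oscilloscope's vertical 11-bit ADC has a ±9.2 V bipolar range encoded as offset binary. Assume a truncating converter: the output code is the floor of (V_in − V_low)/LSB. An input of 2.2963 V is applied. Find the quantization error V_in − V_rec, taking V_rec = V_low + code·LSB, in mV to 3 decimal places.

5.284 mV

Step size: 18.4 V ÷ 2^11 = 8.984 mV.
(V_in − V_low)/LSB = (2.2963 − (−9.2))/0.00898437 = 1279.5882 → code 1279 (floor).
Code 1279 maps back to (−9.2) + 1279×0.00898437 V = 2.2910156 V.
Error = 2.2963 − 2.2910156 = 0.00528438 V = 5.284 mV.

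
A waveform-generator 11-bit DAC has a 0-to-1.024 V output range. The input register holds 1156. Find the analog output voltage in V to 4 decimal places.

0.5780 V

LSB = 1.024 V / 2^11 = 0.500 mV.
V_out = 0 + 1156 × 0.0005 V = 0.578 V.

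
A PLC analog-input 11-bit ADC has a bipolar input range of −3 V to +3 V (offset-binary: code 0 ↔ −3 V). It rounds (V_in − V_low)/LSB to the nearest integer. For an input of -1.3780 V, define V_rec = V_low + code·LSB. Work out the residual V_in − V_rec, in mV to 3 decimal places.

-1.047 mV

LSB = 6/2^11 = 2.930 mV.
(-1.3780 − (−3))/0.00292969 = 553.6427; round gives code 554.
V_rec = (−3) + 554·0.00292969 = -1.3769531 V.
Difference: -0.00104688 V → -1.047 mV.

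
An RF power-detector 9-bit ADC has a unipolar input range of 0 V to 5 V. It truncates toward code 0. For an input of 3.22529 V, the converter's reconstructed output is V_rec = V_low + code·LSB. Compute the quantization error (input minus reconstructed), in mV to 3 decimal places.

Step size: 5 V ÷ 2^9 = 9.766 mV.
Scaled input = 330.2697 LSBs, so code = 330.
V_rec = 0 + 330·0.00976562 = 3.2226562 V.
Error = 3.22529 − 3.2226562 = 0.00263375 V = 2.634 mV.

2.634 mV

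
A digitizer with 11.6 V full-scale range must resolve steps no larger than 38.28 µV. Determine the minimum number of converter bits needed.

19 bits

Number of steps required ≥ 11.6 V / 38.28 µV = 303030.30.
Need 2^N ≥ 303030.30; 2^18 = 262144, 2^19 = 524288.
Minimum N = 19.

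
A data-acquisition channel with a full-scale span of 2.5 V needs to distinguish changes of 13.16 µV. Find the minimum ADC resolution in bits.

Number of steps required ≥ 2.5 V / 13.16 µV = 189969.60.
Need 2^N ≥ 189969.60; 2^17 = 131072, 2^18 = 262144.
Minimum N = 18.

18 bits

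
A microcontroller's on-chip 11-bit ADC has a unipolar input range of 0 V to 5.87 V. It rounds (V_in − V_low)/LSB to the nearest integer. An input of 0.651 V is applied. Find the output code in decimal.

LSB = 5.87 V / 2048 = 2.866 mV.
(0.651 − 0) / 0.00286621 = 227.129 LSBs.
Round → code 227.

code 227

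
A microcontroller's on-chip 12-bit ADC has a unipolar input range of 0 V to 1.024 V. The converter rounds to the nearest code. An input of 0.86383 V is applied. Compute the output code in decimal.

code 3455

With 4096 levels over 1.024 V, one step is 250.00 µV.
Input sits at 3455.320 steps above V_low.
round(3455.320) = 3455.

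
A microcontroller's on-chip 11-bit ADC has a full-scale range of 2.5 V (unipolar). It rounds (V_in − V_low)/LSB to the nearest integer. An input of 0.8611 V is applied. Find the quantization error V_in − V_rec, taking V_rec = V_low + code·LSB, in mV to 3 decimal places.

0.504 mV

LSB = 2.5/2^11 = 1.221 mV.
Scaled input = 705.4131 LSBs, so code = 705.
V_rec = 0 + 705·0.0012207 = 0.8605957 V.
Difference: 0.000504297 V → 0.504 mV.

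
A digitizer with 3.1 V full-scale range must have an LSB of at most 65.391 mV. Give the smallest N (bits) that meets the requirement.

Number of steps required ≥ 3.1 V / 65.391 mV = 47.41.
Need 2^N ≥ 47.41; 2^5 = 32, 2^6 = 64.
Minimum N = 6.

6 bits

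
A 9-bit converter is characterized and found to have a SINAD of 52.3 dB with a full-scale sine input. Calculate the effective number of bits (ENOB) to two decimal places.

ENOB = (SINAD − 1.76) / 6.02 = (52.3 − 1.76)/6.02 = 8.395.

8.40 bits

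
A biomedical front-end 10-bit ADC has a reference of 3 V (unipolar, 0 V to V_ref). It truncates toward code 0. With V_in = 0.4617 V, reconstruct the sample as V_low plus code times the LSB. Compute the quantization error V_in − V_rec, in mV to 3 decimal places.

LSB = 3/2^10 = 2.930 mV.
Scaled input = 157.5936 LSBs, so code = 157.
Reconstructed: 0.45996094 V.
Error = 0.4617 − 0.45996094 = 0.00173906 V = 1.739 mV.

1.739 mV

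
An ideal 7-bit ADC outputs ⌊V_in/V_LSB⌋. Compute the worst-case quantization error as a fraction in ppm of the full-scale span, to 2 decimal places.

7812.50 ppm

Truncating → worst-case error = 1 LSB = V_FS/2^7, so 1e+06/128 = 7812.5 ppm of full scale.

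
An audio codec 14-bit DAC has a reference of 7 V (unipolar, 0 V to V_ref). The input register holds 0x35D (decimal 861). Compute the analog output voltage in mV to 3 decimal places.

367.859 mV

LSB = 7 V / 2^14 = 427.25 µV.
Code 0x35D = 861 decimal.
V_out = 0 + 861 × 0.000427246 V = 0.367859 V.
= 367.859 mV.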